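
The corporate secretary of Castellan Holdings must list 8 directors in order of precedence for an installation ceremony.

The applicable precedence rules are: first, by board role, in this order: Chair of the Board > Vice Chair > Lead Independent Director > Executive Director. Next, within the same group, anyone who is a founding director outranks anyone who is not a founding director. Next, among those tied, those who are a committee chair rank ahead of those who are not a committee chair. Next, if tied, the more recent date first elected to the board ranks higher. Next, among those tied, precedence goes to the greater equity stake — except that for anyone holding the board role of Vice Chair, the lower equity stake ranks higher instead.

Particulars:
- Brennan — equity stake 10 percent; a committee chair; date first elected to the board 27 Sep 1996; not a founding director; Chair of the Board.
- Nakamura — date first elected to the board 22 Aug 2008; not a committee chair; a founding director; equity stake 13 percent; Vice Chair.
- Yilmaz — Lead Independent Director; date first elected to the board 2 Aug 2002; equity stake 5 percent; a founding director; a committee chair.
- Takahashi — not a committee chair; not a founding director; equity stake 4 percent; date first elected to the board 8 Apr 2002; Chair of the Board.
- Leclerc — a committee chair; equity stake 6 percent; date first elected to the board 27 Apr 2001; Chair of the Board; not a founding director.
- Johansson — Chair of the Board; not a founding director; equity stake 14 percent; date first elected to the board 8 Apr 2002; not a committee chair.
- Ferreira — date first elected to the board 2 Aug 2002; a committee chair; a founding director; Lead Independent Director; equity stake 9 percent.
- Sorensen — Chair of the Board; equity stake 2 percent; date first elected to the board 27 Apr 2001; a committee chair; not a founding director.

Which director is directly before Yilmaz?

By board role: Leclerc, Sorensen, Brennan, Johansson and Takahashi (Chair of the Board); then Nakamura (Vice Chair); then Ferreira and Yilmaz (Lead Independent Director).
Leclerc, Sorensen, Brennan, Johansson and Takahashi are each not a founding director, so the next rule applies.
Among Leclerc, Sorensen, Brennan, Johansson and Takahashi, a committee chair before not a committee chair: Leclerc, Sorensen and Brennan (a committee chair) before Johansson and Takahashi (not a committee chair).
Among Leclerc, Sorensen and Brennan, by date first elected to the board (later first): Leclerc and Sorensen (27 Apr 2001) before Brennan (27 Sep 1996).
Among Leclerc and Sorensen, by equity stake (higher first): Leclerc (6 percent) before Sorensen (2 percent).
Johansson and Takahashi both have date first elected to the board 8 Apr 2002, so the next rule applies.
Among Johansson and Takahashi, by equity stake (higher first): Johansson (14 percent) before Takahashi (4 percent).
Ferreira and Yilmaz are each a founding director, so the next rule applies.
Ferreira and Yilmaz are each a committee chair, so the next rule applies.
Ferreira and Yilmaz both have date first elected to the board 2 Aug 2002, so the next rule applies.
Among Ferreira and Yilmaz, by equity stake (higher first): Ferreira (9 percent) before Yilmaz (5 percent).
Order: Leclerc, Sorensen, Brennan, Johansson, Takahashi, Nakamura, Ferreira, Yilmaz.

Ferreira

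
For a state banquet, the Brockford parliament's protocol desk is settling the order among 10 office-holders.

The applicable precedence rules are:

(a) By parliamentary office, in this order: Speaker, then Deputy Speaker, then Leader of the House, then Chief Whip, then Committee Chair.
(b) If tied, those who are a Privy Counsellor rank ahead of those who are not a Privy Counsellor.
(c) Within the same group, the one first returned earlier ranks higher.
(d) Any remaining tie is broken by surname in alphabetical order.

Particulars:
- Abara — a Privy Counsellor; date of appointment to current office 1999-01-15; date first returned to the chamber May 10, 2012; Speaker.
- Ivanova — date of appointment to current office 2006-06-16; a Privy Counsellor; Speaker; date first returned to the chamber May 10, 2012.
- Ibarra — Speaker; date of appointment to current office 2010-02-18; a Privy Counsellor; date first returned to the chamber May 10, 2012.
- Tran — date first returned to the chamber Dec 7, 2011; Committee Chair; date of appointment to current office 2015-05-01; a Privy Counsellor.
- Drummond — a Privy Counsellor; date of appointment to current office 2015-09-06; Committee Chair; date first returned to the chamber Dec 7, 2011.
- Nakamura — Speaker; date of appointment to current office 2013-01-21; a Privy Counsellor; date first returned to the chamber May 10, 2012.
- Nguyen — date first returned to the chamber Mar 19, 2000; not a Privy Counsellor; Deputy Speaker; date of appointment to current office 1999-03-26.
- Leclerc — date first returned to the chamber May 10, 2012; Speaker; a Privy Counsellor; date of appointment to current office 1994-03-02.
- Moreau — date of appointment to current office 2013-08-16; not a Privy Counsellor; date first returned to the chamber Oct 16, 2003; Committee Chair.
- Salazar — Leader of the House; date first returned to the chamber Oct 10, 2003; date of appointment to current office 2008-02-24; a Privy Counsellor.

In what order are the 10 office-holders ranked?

Abara, Ibarra, Ivanova, Leclerc, Nakamura, Nguyen, Salazar, Drummond, Tran, Moreau

By parliamentary office: Abara, Ibarra, Ivanova, Leclerc and Nakamura (Speaker); then Nguyen (Deputy Speaker); then Salazar (Leader of the House); then Drummond, Tran and Moreau (Committee Chair).
Abara, Ibarra, Ivanova, Leclerc and Nakamura are each a Privy Counsellor, so the next rule applies.
Abara, Ibarra, Ivanova, Leclerc and Nakamura all have date first returned to the chamber May 10, 2012, so the next rule applies.
Among Abara, Ibarra, Ivanova, Leclerc and Nakamura, alphabetically by surname: Abara before Ibarra before Ivanova before Leclerc before Nakamura.
Among Drummond, Tran and Moreau, a Privy Counsellor before not a Privy Counsellor: Drummond and Tran (a Privy Counsellor) before Moreau (not a Privy Counsellor).
Drummond and Tran both have date first returned to the chamber Dec 7, 2011, so the next rule applies.
Among Drummond and Tran, alphabetically by surname: Drummond before Tran.
Full order: Abara, Ibarra, Ivanova, Leclerc, Nakamura, Nguyen, Salazar, Drummond, Tran, Moreau.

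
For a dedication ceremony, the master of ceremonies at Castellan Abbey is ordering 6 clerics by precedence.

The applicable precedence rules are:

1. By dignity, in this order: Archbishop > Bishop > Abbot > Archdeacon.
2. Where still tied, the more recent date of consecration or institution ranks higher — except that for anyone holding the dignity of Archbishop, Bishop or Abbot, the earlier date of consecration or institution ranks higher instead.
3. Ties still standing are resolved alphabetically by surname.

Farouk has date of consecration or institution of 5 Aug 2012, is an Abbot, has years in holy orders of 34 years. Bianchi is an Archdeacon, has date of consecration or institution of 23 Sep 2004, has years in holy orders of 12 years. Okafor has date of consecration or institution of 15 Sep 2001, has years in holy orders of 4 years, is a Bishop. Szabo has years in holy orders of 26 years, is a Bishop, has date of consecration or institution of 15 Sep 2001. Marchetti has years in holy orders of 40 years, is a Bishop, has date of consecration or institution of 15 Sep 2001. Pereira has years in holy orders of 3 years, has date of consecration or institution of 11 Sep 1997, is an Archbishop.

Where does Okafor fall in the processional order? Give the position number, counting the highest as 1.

By dignity: Pereira (Archbishop); then Marchetti, Okafor and Szabo (Bishop); then Farouk (Abbot); then Bianchi (Archdeacon).
Marchetti, Okafor and Szabo all have date of consecration or institution 15 Sep 2001, so the next rule applies.
Among Marchetti, Okafor and Szabo, alphabetically by surname: Marchetti before Okafor before Szabo.
Order: Pereira, Marchetti, Okafor, Szabo, Farouk, Bianchi. So position 3.

3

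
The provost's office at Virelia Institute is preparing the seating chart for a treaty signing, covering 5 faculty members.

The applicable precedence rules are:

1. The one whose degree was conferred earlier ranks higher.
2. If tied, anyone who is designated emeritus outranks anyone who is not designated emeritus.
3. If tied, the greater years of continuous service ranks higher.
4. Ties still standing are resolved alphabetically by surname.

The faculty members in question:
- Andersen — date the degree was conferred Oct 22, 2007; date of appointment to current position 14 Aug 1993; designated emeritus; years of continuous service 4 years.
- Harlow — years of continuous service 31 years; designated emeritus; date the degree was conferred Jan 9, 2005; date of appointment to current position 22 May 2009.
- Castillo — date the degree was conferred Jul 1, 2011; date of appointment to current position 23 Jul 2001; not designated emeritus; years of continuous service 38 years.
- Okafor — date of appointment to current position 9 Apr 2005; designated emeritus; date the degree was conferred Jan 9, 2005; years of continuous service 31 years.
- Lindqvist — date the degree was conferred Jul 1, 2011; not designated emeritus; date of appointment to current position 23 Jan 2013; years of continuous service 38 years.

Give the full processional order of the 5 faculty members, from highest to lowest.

Harlow, Okafor, Andersen, Castillo, Lindqvist

By date the degree was conferred (earlier first): Harlow and Okafor (both Jan 9, 2005); then Andersen (Oct 22, 2007); then Castillo and Lindqvist (both Jul 1, 2011).
Harlow and Okafor are each designated emeritus, so the next rule applies.
Harlow and Okafor both have years of continuous service 31 years, so the next rule applies.
Among Harlow and Okafor, alphabetically by surname: Harlow before Okafor.
Castillo and Lindqvist are each not designated emeritus, so the next rule applies.
Castillo and Lindqvist both have years of continuous service 38 years, so the next rule applies.
Among Castillo and Lindqvist, alphabetically by surname: Castillo before Lindqvist.
Full order: Harlow, Okafor, Andersen, Castillo, Lindqvist.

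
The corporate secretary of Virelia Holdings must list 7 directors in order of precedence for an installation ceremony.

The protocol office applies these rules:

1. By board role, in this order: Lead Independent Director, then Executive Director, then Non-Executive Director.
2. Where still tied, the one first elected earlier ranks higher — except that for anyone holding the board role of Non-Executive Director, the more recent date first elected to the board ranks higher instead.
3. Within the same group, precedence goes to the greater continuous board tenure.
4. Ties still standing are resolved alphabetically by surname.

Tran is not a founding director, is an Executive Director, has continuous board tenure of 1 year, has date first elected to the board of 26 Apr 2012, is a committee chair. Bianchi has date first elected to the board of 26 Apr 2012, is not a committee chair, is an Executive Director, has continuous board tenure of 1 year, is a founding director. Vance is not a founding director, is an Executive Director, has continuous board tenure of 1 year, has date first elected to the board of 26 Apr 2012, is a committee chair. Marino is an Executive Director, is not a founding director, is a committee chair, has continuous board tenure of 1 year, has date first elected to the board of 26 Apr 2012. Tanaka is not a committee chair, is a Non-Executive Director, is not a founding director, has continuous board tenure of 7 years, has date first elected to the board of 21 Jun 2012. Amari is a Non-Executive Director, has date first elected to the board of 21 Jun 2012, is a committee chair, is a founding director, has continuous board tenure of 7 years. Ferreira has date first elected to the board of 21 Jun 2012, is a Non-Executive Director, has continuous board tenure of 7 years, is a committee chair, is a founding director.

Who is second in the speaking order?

Marino

By board role: Bianchi, Marino, Tran and Vance (Executive Director); then Amari, Ferreira and Tanaka (Non-Executive Director).
Bianchi, Marino, Tran and Vance all have date first elected to the board 26 Apr 2012, so the next rule applies.
Bianchi, Marino, Tran and Vance all have continuous board tenure 1 year, so the next rule applies.
Among Bianchi, Marino, Tran and Vance, alphabetically by surname: Bianchi before Marino before Tran before Vance.
Amari, Ferreira and Tanaka all have date first elected to the board 21 Jun 2012, so the next rule applies.
Amari, Ferreira and Tanaka all have continuous board tenure 7 years, so the next rule applies.
Among Amari, Ferreira and Tanaka, alphabetically by surname: Amari before Ferreira before Tanaka.
Order: Bianchi, Marino, Tran, Vance, Amari, Ferreira, Tanaka.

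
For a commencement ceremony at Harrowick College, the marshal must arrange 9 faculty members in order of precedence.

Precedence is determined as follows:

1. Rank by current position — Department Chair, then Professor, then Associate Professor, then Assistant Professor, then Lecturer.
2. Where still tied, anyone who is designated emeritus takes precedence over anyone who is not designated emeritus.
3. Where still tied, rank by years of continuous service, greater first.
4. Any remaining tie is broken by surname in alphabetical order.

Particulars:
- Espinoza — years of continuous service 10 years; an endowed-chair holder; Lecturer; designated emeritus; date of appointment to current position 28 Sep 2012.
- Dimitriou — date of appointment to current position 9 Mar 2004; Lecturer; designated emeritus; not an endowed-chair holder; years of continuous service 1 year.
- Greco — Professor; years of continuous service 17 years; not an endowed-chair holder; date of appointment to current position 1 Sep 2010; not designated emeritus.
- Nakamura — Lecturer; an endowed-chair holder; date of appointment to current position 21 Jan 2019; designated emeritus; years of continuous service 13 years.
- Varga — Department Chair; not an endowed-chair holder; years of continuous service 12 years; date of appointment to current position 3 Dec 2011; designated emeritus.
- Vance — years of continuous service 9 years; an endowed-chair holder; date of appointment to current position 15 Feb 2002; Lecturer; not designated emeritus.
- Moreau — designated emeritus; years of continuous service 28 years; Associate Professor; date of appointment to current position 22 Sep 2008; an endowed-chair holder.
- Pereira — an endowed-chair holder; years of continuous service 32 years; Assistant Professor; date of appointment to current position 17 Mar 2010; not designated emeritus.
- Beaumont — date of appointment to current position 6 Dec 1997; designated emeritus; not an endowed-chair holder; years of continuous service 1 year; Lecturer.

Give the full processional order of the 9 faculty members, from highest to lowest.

By current position: Varga (Department Chair); then Greco (Professor); then Moreau (Associate Professor); then Pereira (Assistant Professor); then Nakamura, Espinoza, Beaumont, Dimitriou and Vance (Lecturer).
Among Nakamura, Espinoza, Beaumont, Dimitriou and Vance, designated emeritus before not designated emeritus: Nakamura, Espinoza, Beaumont and Dimitriou (designated emeritus) before Vance (not designated emeritus).
Among Nakamura, Espinoza, Beaumont and Dimitriou, by years of continuous service (higher first): Nakamura (13 years) before Espinoza (10 years) before Beaumont and Dimitriou (1 year).
Among Beaumont and Dimitriou, alphabetically by surname: Beaumont before Dimitriou.
Full order: Varga, Greco, Moreau, Pereira, Nakamura, Espinoza, Beaumont, Dimitriou, Vance.

Varga, Greco, Moreau, Pereira, Nakamura, Espinoza, Beaumont, Dimitriou, Vance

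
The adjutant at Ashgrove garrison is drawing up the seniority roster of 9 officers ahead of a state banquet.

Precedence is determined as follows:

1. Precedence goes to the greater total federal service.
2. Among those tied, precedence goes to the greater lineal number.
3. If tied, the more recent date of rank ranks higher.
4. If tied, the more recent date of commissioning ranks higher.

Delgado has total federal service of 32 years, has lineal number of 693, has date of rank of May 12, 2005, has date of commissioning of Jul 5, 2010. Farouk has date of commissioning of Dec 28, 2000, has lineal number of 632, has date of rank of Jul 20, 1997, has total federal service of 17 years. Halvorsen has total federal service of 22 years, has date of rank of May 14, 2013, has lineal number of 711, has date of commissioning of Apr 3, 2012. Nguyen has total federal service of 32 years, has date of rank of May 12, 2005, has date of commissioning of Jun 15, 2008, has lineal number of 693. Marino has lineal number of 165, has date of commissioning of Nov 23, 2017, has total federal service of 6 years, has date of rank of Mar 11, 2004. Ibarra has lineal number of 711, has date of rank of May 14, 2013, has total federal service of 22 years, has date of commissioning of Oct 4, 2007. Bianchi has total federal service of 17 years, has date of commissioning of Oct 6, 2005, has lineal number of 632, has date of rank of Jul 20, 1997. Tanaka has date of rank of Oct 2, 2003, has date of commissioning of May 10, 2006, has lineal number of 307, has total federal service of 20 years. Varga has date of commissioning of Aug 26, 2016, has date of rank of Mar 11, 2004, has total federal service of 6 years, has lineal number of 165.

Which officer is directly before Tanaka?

Ibarra

By total federal service (higher first): Delgado and Nguyen (both 32 years); then Halvorsen and Ibarra (both 22 years); then Tanaka (20 years); then Bianchi and Farouk (both 17 years); then Marino and Varga (both 6 years).
Delgado and Nguyen both have lineal number 693, so the next rule applies.
Delgado and Nguyen both have date of rank May 12, 2005, so the next rule applies.
Among Delgado and Nguyen, by date of commissioning (later first): Delgado (Jul 5, 2010) before Nguyen (Jun 15, 2008).
Halvorsen and Ibarra both have lineal number 711, so the next rule applies.
Halvorsen and Ibarra both have date of rank May 14, 2013, so the next rule applies.
Among Halvorsen and Ibarra, by date of commissioning (later first): Halvorsen (Apr 3, 2012) before Ibarra (Oct 4, 2007).
Bianchi and Farouk both have lineal number 632, so the next rule applies.
Bianchi and Farouk both have date of rank Jul 20, 1997, so the next rule applies.
Among Bianchi and Farouk, by date of commissioning (later first): Bianchi (Oct 6, 2005) before Farouk (Dec 28, 2000).
Marino and Varga both have lineal number 165, so the next rule applies.
Marino and Varga both have date of rank Mar 11, 2004, so the next rule applies.
Among Marino and Varga, by date of commissioning (later first): Marino (Nov 23, 2017) before Varga (Aug 26, 2016).
Order: Delgado, Nguyen, Halvorsen, Ibarra, Tanaka, Bianchi, Farouk, Marino, Varga.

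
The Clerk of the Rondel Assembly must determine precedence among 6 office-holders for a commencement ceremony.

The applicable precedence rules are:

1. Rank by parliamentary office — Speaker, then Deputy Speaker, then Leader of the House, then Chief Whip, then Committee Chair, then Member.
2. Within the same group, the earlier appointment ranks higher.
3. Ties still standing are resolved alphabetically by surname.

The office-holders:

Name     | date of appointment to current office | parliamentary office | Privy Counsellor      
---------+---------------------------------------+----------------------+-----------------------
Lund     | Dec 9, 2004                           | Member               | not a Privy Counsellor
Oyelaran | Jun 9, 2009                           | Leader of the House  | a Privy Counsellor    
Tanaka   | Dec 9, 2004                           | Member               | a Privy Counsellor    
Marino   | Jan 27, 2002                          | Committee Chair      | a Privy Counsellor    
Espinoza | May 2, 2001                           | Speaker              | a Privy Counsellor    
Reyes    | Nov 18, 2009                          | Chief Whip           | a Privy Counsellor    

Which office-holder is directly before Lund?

Marino

By parliamentary office: Espinoza (Speaker); then Oyelaran (Leader of the House); then Reyes (Chief Whip); then Marino (Committee Chair); then Lund and Tanaka (Member).
Lund and Tanaka both have date of appointment to current office Dec 9, 2004, so the next rule applies.
Among Lund and Tanaka, alphabetically by surname: Lund before Tanaka.
Order: Espinoza, Oyelaran, Reyes, Marino, Lund, Tanaka.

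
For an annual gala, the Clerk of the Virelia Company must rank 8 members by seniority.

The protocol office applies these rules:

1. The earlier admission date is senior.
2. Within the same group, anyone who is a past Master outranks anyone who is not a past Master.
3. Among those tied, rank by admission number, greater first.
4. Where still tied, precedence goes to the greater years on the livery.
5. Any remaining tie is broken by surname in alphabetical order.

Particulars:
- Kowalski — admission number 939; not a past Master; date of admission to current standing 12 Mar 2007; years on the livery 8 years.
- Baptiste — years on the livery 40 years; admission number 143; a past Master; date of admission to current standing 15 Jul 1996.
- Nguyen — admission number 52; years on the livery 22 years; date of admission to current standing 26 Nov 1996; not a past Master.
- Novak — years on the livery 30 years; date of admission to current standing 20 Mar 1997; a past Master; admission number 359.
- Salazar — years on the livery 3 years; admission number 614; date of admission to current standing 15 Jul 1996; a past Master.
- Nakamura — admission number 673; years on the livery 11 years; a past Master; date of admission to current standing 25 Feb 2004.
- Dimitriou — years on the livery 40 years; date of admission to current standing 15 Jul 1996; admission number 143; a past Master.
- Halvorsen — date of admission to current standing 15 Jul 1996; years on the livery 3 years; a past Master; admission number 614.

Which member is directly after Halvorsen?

Salazar

By date of admission to current standing (earlier first): Halvorsen, Salazar, Baptiste and Dimitriou (each 15 Jul 1996); then Nguyen (26 Nov 1996); then Novak (20 Mar 1997); then Nakamura (25 Feb 2004); then Kowalski (12 Mar 2007).
Halvorsen, Salazar, Baptiste and Dimitriou are each a past Master, so the next rule applies.
Among Halvorsen, Salazar, Baptiste and Dimitriou, by admission number (higher first): Halvorsen and Salazar (614) before Baptiste and Dimitriou (143).
Halvorsen and Salazar both have years on the livery 3 years, so the next rule applies.
Among Halvorsen and Salazar, alphabetically by surname: Halvorsen before Salazar.
Baptiste and Dimitriou both have years on the livery 40 years, so the next rule applies.
Among Baptiste and Dimitriou, alphabetically by surname: Baptiste before Dimitriou.
Order: Halvorsen, Salazar, Baptiste, Dimitriou, Nguyen, Novak, Nakamura, Kowalski.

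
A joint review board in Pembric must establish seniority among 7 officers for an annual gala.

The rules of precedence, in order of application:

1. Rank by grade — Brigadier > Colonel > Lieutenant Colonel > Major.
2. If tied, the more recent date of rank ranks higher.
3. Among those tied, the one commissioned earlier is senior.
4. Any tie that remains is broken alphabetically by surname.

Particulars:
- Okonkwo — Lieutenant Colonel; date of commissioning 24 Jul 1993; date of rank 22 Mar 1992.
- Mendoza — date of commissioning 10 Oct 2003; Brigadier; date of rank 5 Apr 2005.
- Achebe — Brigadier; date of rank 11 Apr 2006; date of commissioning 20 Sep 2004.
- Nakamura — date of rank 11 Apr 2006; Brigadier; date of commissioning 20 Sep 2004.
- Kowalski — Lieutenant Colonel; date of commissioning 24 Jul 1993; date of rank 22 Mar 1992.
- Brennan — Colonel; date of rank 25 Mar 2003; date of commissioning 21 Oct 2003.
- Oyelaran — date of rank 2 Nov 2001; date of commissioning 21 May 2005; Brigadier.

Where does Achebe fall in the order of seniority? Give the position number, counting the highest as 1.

1

By grade: Achebe, Nakamura, Mendoza and Oyelaran (Brigadier); then Brennan (Colonel); then Kowalski and Okonkwo (Lieutenant Colonel).
Among Achebe, Nakamura, Mendoza and Oyelaran, by date of rank (later first): Achebe and Nakamura (11 Apr 2006) before Mendoza (5 Apr 2005) before Oyelaran (2 Nov 2001).
Achebe and Nakamura both have date of commissioning 20 Sep 2004, so the next rule applies.
Among Achebe and Nakamura, alphabetically by surname: Achebe before Nakamura.
Kowalski and Okonkwo both have date of rank 22 Mar 1992, so the next rule applies.
Kowalski and Okonkwo both have date of commissioning 24 Jul 1993, so the next rule applies.
Among Kowalski and Okonkwo, alphabetically by surname: Kowalski before Okonkwo.
Order: Achebe, Nakamura, Mendoza, Oyelaran, Brennan, Kowalski, Okonkwo. So position 1.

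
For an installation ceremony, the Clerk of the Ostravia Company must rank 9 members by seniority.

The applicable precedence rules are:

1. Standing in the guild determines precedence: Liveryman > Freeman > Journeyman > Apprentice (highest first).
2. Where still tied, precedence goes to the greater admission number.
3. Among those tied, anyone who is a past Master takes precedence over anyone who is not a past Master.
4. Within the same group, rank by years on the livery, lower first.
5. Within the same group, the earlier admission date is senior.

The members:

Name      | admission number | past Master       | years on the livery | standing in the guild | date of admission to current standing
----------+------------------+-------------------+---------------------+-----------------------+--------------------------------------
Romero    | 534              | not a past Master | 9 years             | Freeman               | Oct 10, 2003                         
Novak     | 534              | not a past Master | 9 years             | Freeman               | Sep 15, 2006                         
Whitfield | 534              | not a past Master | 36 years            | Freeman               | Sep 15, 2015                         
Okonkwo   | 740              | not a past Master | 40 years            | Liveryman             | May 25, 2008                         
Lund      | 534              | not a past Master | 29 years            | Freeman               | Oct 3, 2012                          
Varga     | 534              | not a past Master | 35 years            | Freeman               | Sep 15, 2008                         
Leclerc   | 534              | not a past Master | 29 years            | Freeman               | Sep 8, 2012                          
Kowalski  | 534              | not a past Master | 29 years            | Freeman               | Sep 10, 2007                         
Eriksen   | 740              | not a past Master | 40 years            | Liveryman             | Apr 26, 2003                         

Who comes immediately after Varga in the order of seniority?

Whitfield

By standing in the guild: Eriksen and Okonkwo (Liveryman); then Romero, Novak, Kowalski, Leclerc, Lund, Varga and Whitfield (Freeman).
Eriksen and Okonkwo both have admission number 740, so the next rule applies.
Eriksen and Okonkwo are each not a past Master, so the next rule applies.
Eriksen and Okonkwo both have years on the livery 40 years, so the next rule applies.
Among Eriksen and Okonkwo, by date of admission to current standing (earlier first): Eriksen (Apr 26, 2003) before Okonkwo (May 25, 2008).
Romero, Novak, Kowalski, Leclerc, Lund, Varga and Whitfield all have admission number 534, so the next rule applies.
Romero, Novak, Kowalski, Leclerc, Lund, Varga and Whitfield are each not a past Master, so the next rule applies.
Among Romero, Novak, Kowalski, Leclerc, Lund, Varga and Whitfield, by years on the livery (lower first): Romero and Novak (9 years) before Kowalski, Leclerc and Lund (29 years) before Varga (35 years) before Whitfield (36 years).
Among Romero and Novak, by date of admission to current standing (earlier first): Romero (Oct 10, 2003) before Novak (Sep 15, 2006).
Among Kowalski, Leclerc and Lund, by date of admission to current standing (earlier first): Kowalski (Sep 10, 2007) before Leclerc (Sep 8, 2012) before Lund (Oct 3, 2012).
Order: Eriksen, Okonkwo, Romero, Novak, Kowalski, Leclerc, Lund, Varga, Whitfield.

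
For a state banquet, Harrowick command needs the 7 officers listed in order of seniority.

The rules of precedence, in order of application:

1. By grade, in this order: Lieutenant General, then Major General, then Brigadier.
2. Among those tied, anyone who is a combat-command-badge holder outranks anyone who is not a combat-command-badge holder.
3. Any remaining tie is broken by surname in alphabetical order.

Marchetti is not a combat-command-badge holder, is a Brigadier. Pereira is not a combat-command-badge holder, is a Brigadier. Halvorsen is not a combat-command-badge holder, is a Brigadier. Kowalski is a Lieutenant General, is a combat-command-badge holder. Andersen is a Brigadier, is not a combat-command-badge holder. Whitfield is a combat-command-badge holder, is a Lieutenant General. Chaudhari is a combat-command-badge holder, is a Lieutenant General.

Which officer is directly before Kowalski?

By grade: Chaudhari, Kowalski and Whitfield (Lieutenant General); then Andersen, Halvorsen, Marchetti and Pereira (Brigadier).
Chaudhari, Kowalski and Whitfield are each a combat-command-badge holder, so the next rule applies.
Among Chaudhari, Kowalski and Whitfield, alphabetically by surname: Chaudhari before Kowalski before Whitfield.
Andersen, Halvorsen, Marchetti and Pereira are each not a combat-command-badge holder, so the next rule applies.
Among Andersen, Halvorsen, Marchetti and Pereira, alphabetically by surname: Andersen before Halvorsen before Marchetti before Pereira.
Order: Chaudhari, Kowalski, Whitfield, Andersen, Halvorsen, Marchetti, Pereira.

Chaudhari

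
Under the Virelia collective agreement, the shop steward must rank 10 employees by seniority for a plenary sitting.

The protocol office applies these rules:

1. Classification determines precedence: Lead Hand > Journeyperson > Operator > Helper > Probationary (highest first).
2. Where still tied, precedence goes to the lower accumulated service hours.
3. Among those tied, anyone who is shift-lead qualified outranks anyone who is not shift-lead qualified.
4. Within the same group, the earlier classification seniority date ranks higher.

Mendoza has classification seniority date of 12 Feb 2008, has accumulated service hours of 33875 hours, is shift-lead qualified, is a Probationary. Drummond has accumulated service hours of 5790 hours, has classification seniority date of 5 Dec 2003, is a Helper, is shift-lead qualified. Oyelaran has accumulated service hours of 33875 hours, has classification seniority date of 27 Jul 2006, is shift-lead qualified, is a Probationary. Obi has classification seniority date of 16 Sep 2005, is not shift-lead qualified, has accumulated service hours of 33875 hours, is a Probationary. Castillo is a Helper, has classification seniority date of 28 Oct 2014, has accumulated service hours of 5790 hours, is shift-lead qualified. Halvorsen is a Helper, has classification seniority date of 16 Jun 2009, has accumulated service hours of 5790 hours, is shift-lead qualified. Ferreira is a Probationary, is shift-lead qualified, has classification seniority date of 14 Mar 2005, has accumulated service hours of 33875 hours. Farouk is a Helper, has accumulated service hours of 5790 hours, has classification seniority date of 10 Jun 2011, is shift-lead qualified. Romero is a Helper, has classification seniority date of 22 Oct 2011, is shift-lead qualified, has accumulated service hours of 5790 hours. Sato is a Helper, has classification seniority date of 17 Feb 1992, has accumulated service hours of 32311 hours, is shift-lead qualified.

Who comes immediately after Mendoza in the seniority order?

By classification: Drummond, Halvorsen, Farouk, Romero, Castillo and Sato (Helper); then Ferreira, Oyelaran, Mendoza and Obi (Probationary).
Among Drummond, Halvorsen, Farouk, Romero, Castillo and Sato, by accumulated service hours (lower first): Drummond, Halvorsen, Farouk, Romero and Castillo (5790 hours) before Sato (32311 hours).
Drummond, Halvorsen, Farouk, Romero and Castillo are each shift-lead qualified, so the next rule applies.
Among Drummond, Halvorsen, Farouk, Romero and Castillo, by classification seniority date (earlier first): Drummond (5 Dec 2003) before Halvorsen (16 Jun 2009) before Farouk (10 Jun 2011) before Romero (22 Oct 2011) before Castillo (28 Oct 2014).
Ferreira, Oyelaran, Mendoza and Obi all have accumulated service hours 33875 hours, so the next rule applies.
Among Ferreira, Oyelaran, Mendoza and Obi, shift-lead qualified before not shift-lead qualified: Ferreira, Oyelaran and Mendoza (shift-lead qualified) before Obi (not shift-lead qualified).
Among Ferreira, Oyelaran and Mendoza, by classification seniority date (earlier first): Ferreira (14 Mar 2005) before Oyelaran (27 Jul 2006) before Mendoza (12 Feb 2008).
Order: Drummond, Halvorsen, Farouk, Romero, Castillo, Sato, Ferreira, Oyelaran, Mendoza, Obi.

Obi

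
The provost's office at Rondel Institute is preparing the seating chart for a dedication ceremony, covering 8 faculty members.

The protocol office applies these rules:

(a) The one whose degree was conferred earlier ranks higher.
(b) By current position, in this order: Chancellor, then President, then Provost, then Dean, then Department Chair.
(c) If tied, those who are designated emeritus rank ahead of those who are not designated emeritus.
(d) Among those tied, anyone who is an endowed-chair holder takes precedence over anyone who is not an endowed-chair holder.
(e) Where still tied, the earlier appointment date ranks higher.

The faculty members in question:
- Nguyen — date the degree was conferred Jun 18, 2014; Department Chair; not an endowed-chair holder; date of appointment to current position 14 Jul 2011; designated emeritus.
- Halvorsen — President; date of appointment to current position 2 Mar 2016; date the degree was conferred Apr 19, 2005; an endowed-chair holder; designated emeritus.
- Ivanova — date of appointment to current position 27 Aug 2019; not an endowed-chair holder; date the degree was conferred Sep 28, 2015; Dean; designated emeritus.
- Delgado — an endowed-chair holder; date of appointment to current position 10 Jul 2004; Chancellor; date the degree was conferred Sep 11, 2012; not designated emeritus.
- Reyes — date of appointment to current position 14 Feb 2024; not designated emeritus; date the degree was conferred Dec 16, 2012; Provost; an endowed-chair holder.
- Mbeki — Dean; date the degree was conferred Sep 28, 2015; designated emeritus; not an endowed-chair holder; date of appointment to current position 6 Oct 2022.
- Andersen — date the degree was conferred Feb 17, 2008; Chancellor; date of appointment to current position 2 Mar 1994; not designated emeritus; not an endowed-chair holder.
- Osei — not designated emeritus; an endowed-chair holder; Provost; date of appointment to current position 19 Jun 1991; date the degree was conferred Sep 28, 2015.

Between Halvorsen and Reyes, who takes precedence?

By date the degree was conferred (earlier first): Halvorsen (Apr 19, 2005); then Andersen (Feb 17, 2008); then Delgado (Sep 11, 2012); then Reyes (Dec 16, 2012); then Nguyen (Jun 18, 2014); then Osei, Ivanova and Mbeki (each Sep 28, 2015).
Among Osei, Ivanova and Mbeki, by current position: Osei (Provost) before Ivanova and Mbeki (Dean).
Ivanova and Mbeki are each designated emeritus, so the next rule applies.
Ivanova and Mbeki are each not an endowed-chair holder, so the next rule applies.
Among Ivanova and Mbeki, by date of appointment to current position (earlier first): Ivanova (27 Aug 2019) before Mbeki (6 Oct 2022).
So Halvorsen takes precedence.

Halvorsen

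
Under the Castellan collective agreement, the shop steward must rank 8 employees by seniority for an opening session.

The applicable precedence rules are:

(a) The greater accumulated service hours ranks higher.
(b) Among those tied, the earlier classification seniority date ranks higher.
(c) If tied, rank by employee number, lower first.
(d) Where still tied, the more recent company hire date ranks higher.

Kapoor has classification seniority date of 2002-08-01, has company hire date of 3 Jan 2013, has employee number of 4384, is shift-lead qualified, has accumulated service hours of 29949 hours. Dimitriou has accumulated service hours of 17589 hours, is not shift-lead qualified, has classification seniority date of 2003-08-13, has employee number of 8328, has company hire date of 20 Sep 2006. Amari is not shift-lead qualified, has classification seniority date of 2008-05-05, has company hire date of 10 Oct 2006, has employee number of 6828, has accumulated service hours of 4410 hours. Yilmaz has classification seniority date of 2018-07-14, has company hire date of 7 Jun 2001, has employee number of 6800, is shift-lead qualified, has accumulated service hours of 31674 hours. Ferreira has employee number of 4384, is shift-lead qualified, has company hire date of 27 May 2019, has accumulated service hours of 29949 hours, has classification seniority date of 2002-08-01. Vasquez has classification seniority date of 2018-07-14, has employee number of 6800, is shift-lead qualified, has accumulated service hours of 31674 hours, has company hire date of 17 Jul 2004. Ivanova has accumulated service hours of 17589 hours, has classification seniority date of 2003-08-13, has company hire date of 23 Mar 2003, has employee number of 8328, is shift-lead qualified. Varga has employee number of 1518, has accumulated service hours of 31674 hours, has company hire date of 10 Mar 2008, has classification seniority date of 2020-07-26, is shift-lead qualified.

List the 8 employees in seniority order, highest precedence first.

By accumulated service hours (higher first): Vasquez, Yilmaz and Varga (each 31674 hours); then Ferreira and Kapoor (both 29949 hours); then Dimitriou and Ivanova (both 17589 hours); then Amari (4410 hours).
Among Vasquez, Yilmaz and Varga, by classification seniority date (earlier first): Vasquez and Yilmaz (2018-07-14) before Varga (2020-07-26).
Vasquez and Yilmaz both have employee number 6800, so the next rule applies.
Among Vasquez and Yilmaz, by company hire date (later first): Vasquez (17 Jul 2004) before Yilmaz (7 Jun 2001).
Ferreira and Kapoor both have classification seniority date 2002-08-01, so the next rule applies.
Ferreira and Kapoor both have employee number 4384, so the next rule applies.
Among Ferreira and Kapoor, by company hire date (later first): Ferreira (27 May 2019) before Kapoor (3 Jan 2013).
Dimitriou and Ivanova both have classification seniority date 2003-08-13, so the next rule applies.
Dimitriou and Ivanova both have employee number 8328, so the next rule applies.
Among Dimitriou and Ivanova, by company hire date (later first): Dimitriou (20 Sep 2006) before Ivanova (23 Mar 2003).
Full order: Vasquez, Yilmaz, Varga, Ferreira, Kapoor, Dimitriou, Ivanova, Amari.

Vasquez, Yilmaz, Varga, Ferreira, Kapoor, Dimitriou, Ivanova, Amari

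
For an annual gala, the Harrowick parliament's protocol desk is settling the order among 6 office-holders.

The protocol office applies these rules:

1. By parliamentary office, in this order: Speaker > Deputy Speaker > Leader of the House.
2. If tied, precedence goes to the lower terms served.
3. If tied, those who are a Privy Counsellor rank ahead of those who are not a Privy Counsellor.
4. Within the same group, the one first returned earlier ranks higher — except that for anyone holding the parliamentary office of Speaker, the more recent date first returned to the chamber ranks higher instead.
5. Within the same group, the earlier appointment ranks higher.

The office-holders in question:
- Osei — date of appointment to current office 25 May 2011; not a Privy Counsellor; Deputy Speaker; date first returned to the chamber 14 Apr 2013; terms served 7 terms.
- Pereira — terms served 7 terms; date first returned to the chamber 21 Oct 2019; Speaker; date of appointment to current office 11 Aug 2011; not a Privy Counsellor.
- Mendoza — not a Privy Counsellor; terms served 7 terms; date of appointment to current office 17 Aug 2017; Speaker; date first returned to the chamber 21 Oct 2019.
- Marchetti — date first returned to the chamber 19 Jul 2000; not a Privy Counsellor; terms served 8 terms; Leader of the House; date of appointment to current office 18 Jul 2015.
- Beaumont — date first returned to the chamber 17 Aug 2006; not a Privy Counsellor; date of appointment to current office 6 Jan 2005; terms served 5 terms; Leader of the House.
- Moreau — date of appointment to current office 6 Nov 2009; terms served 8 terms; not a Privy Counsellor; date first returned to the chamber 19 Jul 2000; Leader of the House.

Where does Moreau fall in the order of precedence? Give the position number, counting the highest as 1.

5

By parliamentary office: Pereira and Mendoza (Speaker); then Osei (Deputy Speaker); then Beaumont, Moreau and Marchetti (Leader of the House).
Pereira and Mendoza both have terms served 7 terms, so the next rule applies.
Pereira and Mendoza are each not a Privy Counsellor, so the next rule applies.
Pereira and Mendoza both have date first returned to the chamber 21 Oct 2019, so the next rule applies.
Among Pereira and Mendoza, by date of appointment to current office (earlier first): Pereira (11 Aug 2011) before Mendoza (17 Aug 2017).
Among Beaumont, Moreau and Marchetti, by terms served (lower first): Beaumont (5 terms) before Moreau and Marchetti (8 terms).
Moreau and Marchetti are each not a Privy Counsellor, so the next rule applies.
Moreau and Marchetti both have date first returned to the chamber 19 Jul 2000, so the next rule applies.
Among Moreau and Marchetti, by date of appointment to current office (earlier first): Moreau (6 Nov 2009) before Marchetti (18 Jul 2015).
Order: Pereira, Mendoza, Osei, Beaumont, Moreau, Marchetti. So position 5.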